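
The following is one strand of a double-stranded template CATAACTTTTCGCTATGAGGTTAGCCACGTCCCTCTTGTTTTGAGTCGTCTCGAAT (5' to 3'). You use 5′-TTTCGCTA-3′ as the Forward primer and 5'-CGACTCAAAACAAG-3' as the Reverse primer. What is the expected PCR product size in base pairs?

41 bp

Scanning the template, TTTCGCTA occurs at positions 8–15; this primer anneals to the bottom strand there with its 3' end pointing downstream.
The reverse primer's reverse complement is CTTGTTTTGAGTCG, which matches the template at positions 35–48.
Product length = (reverse-primer end) − (forward-primer start) + 1 = 48 − 8 + 1 = 41 bp.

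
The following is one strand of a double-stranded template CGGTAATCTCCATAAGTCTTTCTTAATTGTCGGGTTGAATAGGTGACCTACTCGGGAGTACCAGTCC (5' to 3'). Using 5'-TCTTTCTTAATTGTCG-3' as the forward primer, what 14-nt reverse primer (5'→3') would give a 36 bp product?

The forward primer binds at positions 17–32, so a 36 bp product ends at position 17 + 36 − 1 = 52.
The reverse primer anneals to the top strand over positions 39–52, i.e. to ATAGGTGACCTACT.
Its sequence written 5'→3' is the reverse complement: AGTAGGTCACCTAT.

5'-AGTAGGTCACCTAT-3'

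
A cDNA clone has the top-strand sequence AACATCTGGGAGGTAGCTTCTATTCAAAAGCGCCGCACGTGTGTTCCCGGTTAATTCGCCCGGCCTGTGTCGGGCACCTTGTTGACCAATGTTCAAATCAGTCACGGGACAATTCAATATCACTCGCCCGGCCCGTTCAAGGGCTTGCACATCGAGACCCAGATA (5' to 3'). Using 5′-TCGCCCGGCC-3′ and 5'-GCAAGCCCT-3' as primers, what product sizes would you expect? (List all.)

The forward primer TCGCCCGGCC matches the top strand at positions 56–65, 124–133.
The reverse primer's reverse complement is AGGGCTTGC, matching at positions 140–148.
Each forward site pairs with the reverse site to give a product ending at position 148: sizes 93, 25 bp.

93 bp, 25 bp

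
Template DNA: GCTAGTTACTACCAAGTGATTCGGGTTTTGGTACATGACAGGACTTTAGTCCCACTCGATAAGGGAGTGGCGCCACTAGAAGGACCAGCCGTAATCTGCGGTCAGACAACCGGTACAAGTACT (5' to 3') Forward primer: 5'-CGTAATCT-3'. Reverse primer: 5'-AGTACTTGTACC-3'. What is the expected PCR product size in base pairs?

34 bp

Scanning the template, CGTAATCT occurs at positions 90–97; this primer anneals to the bottom strand there with its 3' end pointing downstream.
Reverse complement of the reverse primer: GGTACAAGTACT. This occurs on the top strand at positions 112–123.
Amplicon spans positions 90–123: 34 bp.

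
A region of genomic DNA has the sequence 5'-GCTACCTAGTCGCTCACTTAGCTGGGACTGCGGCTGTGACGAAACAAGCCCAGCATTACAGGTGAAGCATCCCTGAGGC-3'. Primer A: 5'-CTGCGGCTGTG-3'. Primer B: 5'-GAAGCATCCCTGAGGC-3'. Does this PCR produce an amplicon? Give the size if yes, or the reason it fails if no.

Primer A (CTGCGGCTGTG) matches the top strand at positions 28–38 (3' end points downstream).
Primer B (GAAGCATCCCTGAGGC) also matches the top strand directly, at positions 64–79 — its reverse complement GCCTCAGGGATGCTTC is not present.
Both primers anneal to the bottom strand with 3' ends pointing the same way, so neither can prime synthesis back toward the other.

No product — both primers anneal to the same strand and extend in the same direction.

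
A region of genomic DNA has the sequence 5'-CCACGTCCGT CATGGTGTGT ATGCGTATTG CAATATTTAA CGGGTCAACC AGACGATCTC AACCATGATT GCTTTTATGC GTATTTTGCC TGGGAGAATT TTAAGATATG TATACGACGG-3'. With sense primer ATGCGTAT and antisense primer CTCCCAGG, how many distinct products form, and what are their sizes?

Two products: 76 bp, 20 bp

The forward primer ATGCGTAT matches the top strand at positions 21–28, 77–84.
The reverse primer's reverse complement is CCTGGGAG, matching at positions 89–96.
Each forward site pairs with the reverse site to give a product ending at position 96: sizes 76, 20 bp.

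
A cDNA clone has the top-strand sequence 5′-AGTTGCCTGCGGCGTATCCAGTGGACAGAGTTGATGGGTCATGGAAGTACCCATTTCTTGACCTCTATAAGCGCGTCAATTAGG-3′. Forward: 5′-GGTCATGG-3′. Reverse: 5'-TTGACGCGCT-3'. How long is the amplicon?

Forward primer GGTCATGG is found on the top strand at positions 37–44.
Reverse complement of the reverse primer: AGCGCGTCAA. This occurs on the top strand at positions 70–79.
Product length = (reverse-primer end) − (forward-primer start) + 1 = 79 − 37 + 1 = 43 bp.

43 bp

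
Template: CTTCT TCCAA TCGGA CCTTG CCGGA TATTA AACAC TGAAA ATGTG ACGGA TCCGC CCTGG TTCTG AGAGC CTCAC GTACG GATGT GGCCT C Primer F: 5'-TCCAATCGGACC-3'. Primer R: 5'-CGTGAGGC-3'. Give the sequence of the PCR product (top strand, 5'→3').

The forward primer matches the template at positions 6–17.
Taking the reverse complement of CGTGAGGC gives GCCTCACG, found at positions 69–76 on the template; the primer anneals here to the top strand with its 3' end pointing upstream.
The product is the template from position 6 through 76 (71 bp).

5'-TCCAATCGGACCTTGCCGGATATTAAACACTGAAAATGTGACGGATCCGCCCTGGTTCTGAGAGCCTCACG-3'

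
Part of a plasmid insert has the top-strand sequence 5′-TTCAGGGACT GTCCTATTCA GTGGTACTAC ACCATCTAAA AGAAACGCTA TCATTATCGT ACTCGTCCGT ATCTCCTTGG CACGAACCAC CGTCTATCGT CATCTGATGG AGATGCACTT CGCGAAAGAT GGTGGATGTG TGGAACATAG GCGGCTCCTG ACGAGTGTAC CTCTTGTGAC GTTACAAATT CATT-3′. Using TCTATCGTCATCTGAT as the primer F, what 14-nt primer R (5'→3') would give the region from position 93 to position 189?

5'-ATTTGTAACGTCAC-3'

The product's 3' end on the top strand is position 189.
The reverse primer anneals to the top strand over positions 176–189, i.e. to GTGACGTTACAAAT.
Its sequence written 5'→3' is the reverse complement: ATTTGTAACGTCAC.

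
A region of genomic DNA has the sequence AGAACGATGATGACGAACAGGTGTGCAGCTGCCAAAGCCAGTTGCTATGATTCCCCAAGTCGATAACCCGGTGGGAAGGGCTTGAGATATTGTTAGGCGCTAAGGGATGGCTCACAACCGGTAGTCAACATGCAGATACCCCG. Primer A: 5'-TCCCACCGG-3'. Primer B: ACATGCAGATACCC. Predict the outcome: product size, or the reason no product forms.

Primer A (TCCCACCGG) has reverse complement CCGGTGGGA, which matches the top strand at positions 68–76; primer A anneals to the top strand there with its 3' end pointing upstream toward position 68.
Primer B (ACATGCAGATACCC) matches the top strand directly at positions 128–141; it anneals to the bottom strand with its 3' end pointing downstream toward position 141.
The 3' ends diverge (primer A extends toward position 1, primer B toward position 143), so the primers never converge on a shared product.

No product — the primers' 3' ends point away from each other.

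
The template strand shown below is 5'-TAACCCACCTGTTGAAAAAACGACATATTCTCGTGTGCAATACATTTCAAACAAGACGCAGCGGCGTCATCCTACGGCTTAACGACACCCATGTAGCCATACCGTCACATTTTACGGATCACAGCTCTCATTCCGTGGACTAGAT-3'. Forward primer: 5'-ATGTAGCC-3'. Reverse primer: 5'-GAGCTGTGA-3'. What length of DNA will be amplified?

The forward primer matches the template at positions 91–98.
Reverse complement of the reverse primer: TCACAGCTC. This occurs on the top strand at positions 119–127.
Amplicon spans positions 91–127: 37 bp.

37 bp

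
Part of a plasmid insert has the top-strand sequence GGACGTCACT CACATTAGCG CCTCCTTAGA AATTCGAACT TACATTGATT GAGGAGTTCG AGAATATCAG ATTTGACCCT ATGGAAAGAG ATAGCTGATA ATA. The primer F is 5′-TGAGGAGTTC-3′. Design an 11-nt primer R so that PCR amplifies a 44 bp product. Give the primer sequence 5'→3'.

The forward primer binds at positions 50–59, so a 44 bp product ends at position 50 + 44 − 1 = 93.
The reverse primer anneals to the top strand over positions 83–93, i.e. to GGAAAGAGATA.
Its sequence written 5'→3' is the reverse complement: TATCTCTTTCC.

5'-TATCTCTTTCC-3'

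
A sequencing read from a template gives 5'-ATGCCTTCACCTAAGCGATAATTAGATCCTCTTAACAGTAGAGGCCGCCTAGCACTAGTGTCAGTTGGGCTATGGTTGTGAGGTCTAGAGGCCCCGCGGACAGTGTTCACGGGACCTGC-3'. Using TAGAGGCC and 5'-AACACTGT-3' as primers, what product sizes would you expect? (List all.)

69 bp, 22 bp

The forward primer TAGAGGCC matches the top strand at positions 39–46, 86–93.
The reverse primer's reverse complement is ACAGTGTT, matching at positions 100–107.
Each forward site pairs with the reverse site to give a product ending at position 107: sizes 69, 22 bp.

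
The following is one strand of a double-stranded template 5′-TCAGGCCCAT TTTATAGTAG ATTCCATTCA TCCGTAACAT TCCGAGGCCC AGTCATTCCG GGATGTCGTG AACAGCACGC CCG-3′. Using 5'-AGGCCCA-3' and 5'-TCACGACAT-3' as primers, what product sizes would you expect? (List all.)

69 bp, 27 bp

The forward primer AGGCCCA matches the top strand at positions 3–9, 45–51.
The reverse primer's reverse complement is ATGTCGTGA, matching at positions 63–71.
Each forward site pairs with the reverse site to give a product ending at position 71: sizes 69, 27 bp.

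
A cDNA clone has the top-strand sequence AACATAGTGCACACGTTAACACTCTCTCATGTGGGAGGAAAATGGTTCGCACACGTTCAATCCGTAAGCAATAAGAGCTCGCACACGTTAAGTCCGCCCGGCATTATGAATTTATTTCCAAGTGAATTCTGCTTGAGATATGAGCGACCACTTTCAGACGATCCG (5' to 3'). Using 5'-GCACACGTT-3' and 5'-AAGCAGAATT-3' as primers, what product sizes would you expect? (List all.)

126 bp, 86 bp, 54 bp

The forward primer GCACACGTT matches the top strand at positions 9–17, 49–57, 81–89.
The reverse primer's reverse complement is AATTCTGCTT, matching at positions 125–134.
Each forward site pairs with the reverse site to give a product ending at position 134: sizes 126, 86, 54 bp.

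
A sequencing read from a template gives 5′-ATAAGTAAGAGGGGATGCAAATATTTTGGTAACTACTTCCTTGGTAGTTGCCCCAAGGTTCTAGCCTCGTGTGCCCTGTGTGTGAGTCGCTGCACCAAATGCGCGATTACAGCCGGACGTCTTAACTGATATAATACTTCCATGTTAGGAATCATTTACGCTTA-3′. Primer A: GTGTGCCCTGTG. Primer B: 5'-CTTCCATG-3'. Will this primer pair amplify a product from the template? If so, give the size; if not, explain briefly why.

Primer A (GTGTGCCCTGTG) matches the top strand at positions 69–80 (3' end points downstream).
Primer B (CTTCCATG) also matches the top strand directly, at positions 137–144 — its reverse complement CATGGAAG is not present.
Both primers anneal to the bottom strand with 3' ends pointing the same way, so neither can prime synthesis back toward the other.

No product — both primers anneal to the same strand and extend in the same direction.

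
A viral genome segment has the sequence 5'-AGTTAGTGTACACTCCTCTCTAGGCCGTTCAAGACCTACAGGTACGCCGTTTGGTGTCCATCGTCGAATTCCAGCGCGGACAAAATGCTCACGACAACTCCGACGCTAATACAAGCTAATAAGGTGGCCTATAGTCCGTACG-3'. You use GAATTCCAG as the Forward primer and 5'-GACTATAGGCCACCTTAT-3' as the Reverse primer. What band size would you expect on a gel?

71 bp

Scanning the template, GAATTCCAG occurs at positions 66–74; this primer anneals to the bottom strand there with its 3' end pointing downstream.
Reverse complement of the reverse primer: ATAAGGTGGCCTATAGTC. This occurs on the top strand at positions 119–136.
Product length = (reverse-primer end) − (forward-primer start) + 1 = 136 − 66 + 1 = 71 bp.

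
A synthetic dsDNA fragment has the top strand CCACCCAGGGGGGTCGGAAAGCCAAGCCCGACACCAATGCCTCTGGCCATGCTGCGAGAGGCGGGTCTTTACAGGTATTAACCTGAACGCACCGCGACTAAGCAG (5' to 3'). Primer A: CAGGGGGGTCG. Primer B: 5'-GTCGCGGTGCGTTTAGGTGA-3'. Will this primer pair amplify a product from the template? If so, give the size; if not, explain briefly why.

Primer B (GTCGCGGTGCGTTTAGGTGA) does not match the top strand, and its reverse complement TCACCTAAACGCACCGCGAC does not match either.
With no annealing site for primer B, no amplification occurs.

No product — primer B has no binding site in the template.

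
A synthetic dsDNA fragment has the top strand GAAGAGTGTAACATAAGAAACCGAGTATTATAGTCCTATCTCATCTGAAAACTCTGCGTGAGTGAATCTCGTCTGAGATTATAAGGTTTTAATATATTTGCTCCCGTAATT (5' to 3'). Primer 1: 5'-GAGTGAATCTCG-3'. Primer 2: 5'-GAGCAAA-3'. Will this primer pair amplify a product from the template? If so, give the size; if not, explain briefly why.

Yes — a 44 bp product.

Primer 1 (GAGTGAATCTCG) matches the top strand at positions 60–71; it acts as a forward primer.
Primer 2's reverse complement is TTTGCTC, matching the top strand at positions 97–103; it acts as a reverse primer.
The 3' ends face each other across positions 60–103, giving a 44 bp product.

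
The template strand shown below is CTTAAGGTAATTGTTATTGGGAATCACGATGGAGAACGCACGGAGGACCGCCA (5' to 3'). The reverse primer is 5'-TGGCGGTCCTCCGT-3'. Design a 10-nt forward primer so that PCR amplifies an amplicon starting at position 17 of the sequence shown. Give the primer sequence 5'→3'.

5'-TTGGGAATCA-3'

The reverse primer's reverse complement ACGGAGGACCGCCA matches the template at positions 40–53; the product starts at position 17.
The forward primer is identical to the top strand over positions 17–26: TTGGGAATCA.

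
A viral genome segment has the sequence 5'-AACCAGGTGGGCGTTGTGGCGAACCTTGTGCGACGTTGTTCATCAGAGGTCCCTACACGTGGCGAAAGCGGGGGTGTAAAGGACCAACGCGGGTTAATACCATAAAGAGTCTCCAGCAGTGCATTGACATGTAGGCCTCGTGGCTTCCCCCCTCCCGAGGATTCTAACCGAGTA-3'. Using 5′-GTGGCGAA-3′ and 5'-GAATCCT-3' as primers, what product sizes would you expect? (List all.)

The forward primer GTGGCGAA matches the top strand at positions 16–23, 59–66.
The reverse primer's reverse complement is AGGATTC, matching at positions 158–164.
Each forward site pairs with the reverse site to give a product ending at position 164: sizes 149, 106 bp.

149 bp, 106 bp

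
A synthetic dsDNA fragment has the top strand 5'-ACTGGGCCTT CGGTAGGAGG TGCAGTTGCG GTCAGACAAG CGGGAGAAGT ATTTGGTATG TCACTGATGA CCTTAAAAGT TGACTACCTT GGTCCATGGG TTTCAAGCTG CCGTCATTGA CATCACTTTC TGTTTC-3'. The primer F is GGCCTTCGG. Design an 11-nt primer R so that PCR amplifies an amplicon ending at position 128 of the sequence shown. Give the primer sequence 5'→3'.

5'-AAGTGATGTCA-3'

The forward primer binds at positions 5–13; the product's 3' end on the top strand is position 128.
The reverse primer anneals to the top strand over positions 118–128, i.e. to TGACATCACTT.
Its sequence written 5'→3' is the reverse complement: AAGTGATGTCA.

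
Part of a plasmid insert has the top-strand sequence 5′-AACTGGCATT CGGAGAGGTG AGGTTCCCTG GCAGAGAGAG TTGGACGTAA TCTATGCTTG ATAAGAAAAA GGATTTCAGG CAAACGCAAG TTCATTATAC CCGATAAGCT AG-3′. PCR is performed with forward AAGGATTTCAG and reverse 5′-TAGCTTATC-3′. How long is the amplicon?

Forward primer AAGGATTTCAG is found on the top strand at positions 69–79.
Taking the reverse complement of TAGCTTATC gives GATAAGCTA, found at positions 103–111 on the template; the primer anneals here to the top strand with its 3' end pointing upstream.
Product length = (reverse-primer end) − (forward-primer start) + 1 = 111 − 69 + 1 = 43 bp.

43 bp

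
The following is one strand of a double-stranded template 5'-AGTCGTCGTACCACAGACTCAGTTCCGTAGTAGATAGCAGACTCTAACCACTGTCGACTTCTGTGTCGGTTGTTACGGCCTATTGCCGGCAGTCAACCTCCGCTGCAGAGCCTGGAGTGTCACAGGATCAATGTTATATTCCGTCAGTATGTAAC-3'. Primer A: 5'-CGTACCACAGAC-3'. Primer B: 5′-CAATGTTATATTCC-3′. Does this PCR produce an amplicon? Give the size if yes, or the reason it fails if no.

Primer A (CGTACCACAGAC) matches the top strand at positions 7–18 (3' end points downstream).
Primer B (CAATGTTATATTCC) also matches the top strand directly, at positions 129–142 — its reverse complement GGAATATAACATTG is not present.
Both primers anneal to the bottom strand with 3' ends pointing the same way, so neither can prime synthesis back toward the other.

No product — both primers anneal to the same strand and extend in the same direction.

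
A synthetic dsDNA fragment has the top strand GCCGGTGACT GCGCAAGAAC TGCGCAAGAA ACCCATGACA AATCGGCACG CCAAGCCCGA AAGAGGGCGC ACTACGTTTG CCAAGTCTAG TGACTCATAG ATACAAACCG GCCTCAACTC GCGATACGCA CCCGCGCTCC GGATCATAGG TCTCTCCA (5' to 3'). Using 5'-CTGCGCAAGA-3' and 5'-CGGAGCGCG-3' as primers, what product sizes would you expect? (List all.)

The forward primer CTGCGCAAGA matches the top strand at positions 9–18, 20–29.
The reverse primer's reverse complement is CGCGCTCCG, matching at positions 133–141.
Each forward site pairs with the reverse site to give a product ending at position 141: sizes 133, 122 bp.

133 bp, 122 bp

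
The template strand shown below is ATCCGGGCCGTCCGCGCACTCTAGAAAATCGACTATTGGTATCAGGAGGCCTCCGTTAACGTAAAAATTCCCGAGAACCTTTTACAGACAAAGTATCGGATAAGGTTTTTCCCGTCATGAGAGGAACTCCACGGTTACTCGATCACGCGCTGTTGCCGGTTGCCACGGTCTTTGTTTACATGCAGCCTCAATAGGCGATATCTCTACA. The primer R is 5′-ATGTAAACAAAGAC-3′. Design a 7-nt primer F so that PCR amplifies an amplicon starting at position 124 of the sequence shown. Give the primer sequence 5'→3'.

The reverse primer's reverse complement GTCTTTGTTTACAT matches the template at positions 168–181; the product starts at position 124.
The forward primer is identical to the top strand over positions 124–130: GAACTCC.

5'-GAACTCC-3'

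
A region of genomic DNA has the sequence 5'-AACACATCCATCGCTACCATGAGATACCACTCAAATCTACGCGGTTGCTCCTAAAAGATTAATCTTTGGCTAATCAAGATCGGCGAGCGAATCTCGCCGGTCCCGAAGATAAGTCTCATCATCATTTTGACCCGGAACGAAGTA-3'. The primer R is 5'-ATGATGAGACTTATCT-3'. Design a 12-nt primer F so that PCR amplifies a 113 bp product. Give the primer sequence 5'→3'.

The reverse primer's reverse complement AGATAAGTCTCATCAT matches the template at positions 107–122, so the product ends at position 122.
A 113 bp product then starts at position 122 − 113 + 1 = 10.
The forward primer is identical to the top strand there: ATCGCTACCATG.

5'-ATCGCTACCATG-3'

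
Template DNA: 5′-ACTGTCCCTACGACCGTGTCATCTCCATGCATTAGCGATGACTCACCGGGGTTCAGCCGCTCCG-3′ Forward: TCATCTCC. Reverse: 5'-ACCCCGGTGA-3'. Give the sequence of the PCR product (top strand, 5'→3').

5'-TCATCTCCATGCATTAGCGATGACTCACCGGGGT-3'

Scanning the template, TCATCTCC occurs at positions 19–26; this primer anneals to the bottom strand there with its 3' end pointing downstream.
The reverse primer's reverse complement is TCACCGGGGT, which matches the template at positions 43–52.
The product is the template from position 19 through 52 (34 bp).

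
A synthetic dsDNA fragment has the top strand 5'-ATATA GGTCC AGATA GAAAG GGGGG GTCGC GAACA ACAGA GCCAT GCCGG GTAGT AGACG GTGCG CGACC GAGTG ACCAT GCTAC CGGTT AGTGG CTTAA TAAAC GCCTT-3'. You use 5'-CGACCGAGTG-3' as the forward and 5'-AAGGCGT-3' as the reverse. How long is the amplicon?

Scanning the template, CGACCGAGTG occurs at positions 66–75; this primer anneals to the bottom strand there with its 3' end pointing downstream.
Taking the reverse complement of AAGGCGT gives ACGCCTT, found at positions 104–110 on the template; the primer anneals here to the top strand with its 3' end pointing upstream.
Product length = (reverse-primer end) − (forward-primer start) + 1 = 110 − 66 + 1 = 45 bp.

45 bp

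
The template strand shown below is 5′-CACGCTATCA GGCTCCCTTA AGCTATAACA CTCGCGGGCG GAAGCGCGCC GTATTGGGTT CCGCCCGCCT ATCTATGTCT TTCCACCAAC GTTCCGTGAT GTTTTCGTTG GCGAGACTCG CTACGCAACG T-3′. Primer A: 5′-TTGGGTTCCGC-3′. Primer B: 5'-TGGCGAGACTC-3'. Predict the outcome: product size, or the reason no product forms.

Primer A (TTGGGTTCCGC) matches the top strand at positions 54–64 (3' end points downstream).
Primer B (TGGCGAGACTC) also matches the top strand directly, at positions 109–119 — its reverse complement GAGTCTCGCCA is not present.
Both primers anneal to the bottom strand with 3' ends pointing the same way, so neither can prime synthesis back toward the other.

No product — both primers anneal to the same strand and extend in the same direction.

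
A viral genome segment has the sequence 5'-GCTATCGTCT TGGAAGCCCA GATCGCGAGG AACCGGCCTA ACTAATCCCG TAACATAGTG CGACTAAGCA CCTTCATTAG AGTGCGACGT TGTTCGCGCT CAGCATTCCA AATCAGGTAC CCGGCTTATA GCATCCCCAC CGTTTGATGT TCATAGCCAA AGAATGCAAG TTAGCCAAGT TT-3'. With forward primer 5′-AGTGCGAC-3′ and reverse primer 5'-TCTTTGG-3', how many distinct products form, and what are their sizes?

Two products: 107 bp, 83 bp

The forward primer AGTGCGAC matches the top strand at positions 57–64, 81–88.
The reverse primer's reverse complement is CCAAAGA, matching at positions 157–163.
Each forward site pairs with the reverse site to give a product ending at position 163: sizes 107, 83 bp.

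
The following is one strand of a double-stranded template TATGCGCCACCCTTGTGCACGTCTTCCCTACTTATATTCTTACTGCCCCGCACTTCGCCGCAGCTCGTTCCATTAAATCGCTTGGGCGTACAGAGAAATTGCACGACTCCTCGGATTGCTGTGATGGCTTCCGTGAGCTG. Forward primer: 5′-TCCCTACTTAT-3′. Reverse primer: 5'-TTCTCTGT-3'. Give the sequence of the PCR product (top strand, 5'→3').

5'-TCCCTACTTATATTCTTACTGCCCCGCACTTCGCCGCAGCTCGTTCCATTAAATCGCTTGGGCGTACAGAGAA-3'

Scanning the template, TCCCTACTTAT occurs at positions 25–35; this primer anneals to the bottom strand there with its 3' end pointing downstream.
The reverse primer's reverse complement is ACAGAGAA, which matches the template at positions 90–97.
The product is the template from position 25 through 97 (73 bp).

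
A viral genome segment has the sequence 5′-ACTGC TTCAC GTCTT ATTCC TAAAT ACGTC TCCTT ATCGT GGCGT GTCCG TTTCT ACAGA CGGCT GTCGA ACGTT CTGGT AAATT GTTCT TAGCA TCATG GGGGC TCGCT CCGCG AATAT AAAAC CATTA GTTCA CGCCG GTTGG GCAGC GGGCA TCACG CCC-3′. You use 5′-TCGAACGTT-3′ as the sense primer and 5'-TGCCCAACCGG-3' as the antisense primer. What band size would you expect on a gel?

82 bp

The forward primer matches the template at positions 67–75.
Taking the reverse complement of TGCCCAACCGG gives CCGGTTGGGCA, found at positions 138–148 on the template; the primer anneals here to the top strand with its 3' end pointing upstream.
Product length = (reverse-primer end) − (forward-primer start) + 1 = 148 − 67 + 1 = 82 bp.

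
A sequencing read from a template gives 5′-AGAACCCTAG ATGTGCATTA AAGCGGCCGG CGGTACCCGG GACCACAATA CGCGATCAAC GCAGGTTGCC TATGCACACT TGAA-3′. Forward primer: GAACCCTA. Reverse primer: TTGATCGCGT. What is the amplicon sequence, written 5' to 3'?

Forward primer GAACCCTA is found on the top strand at positions 2–9.
Taking the reverse complement of TTGATCGCGT gives ACGCGATCAA, found at positions 50–59 on the template; the primer anneals here to the top strand with its 3' end pointing upstream.
The product is the template from position 2 through 59 (58 bp).

5'-GAACCCTAGATGTGCATTAAAGCGGCCGGCGGTACCCGGGACCACAATACGCGATCAA-3'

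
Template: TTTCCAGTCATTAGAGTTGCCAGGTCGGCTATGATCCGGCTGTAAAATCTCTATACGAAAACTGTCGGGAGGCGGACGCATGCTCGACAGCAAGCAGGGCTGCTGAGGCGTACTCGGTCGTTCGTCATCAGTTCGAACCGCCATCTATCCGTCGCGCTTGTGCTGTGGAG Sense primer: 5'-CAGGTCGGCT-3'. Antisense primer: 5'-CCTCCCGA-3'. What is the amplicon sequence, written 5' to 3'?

Forward primer CAGGTCGGCT is found on the top strand at positions 21–30.
Taking the reverse complement of CCTCCCGA gives TCGGGAGG, found at positions 65–72 on the template; the primer anneals here to the top strand with its 3' end pointing upstream.
The product is the template from position 21 through 72 (52 bp).

5'-CAGGTCGGCTATGATCCGGCTGTAAAATCTCTATACGAAAACTGTCGGGAGG-3'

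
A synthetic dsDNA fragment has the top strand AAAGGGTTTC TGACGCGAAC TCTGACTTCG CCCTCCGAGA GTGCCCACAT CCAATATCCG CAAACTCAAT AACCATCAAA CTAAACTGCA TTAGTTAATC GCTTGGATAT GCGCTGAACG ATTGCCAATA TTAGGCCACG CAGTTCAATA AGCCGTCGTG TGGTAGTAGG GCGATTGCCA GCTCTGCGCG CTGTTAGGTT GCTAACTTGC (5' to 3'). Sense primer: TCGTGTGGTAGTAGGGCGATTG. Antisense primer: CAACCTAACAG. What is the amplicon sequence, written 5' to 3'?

5'-TCGTGTGGTAGTAGGGCGATTGCCAGCTCTGCGCGCTGTTAGGTTG-3'

Scanning the template, TCGTGTGGTAGTAGGGCGATTG occurs at positions 156–177; this primer anneals to the bottom strand there with its 3' end pointing downstream.
The reverse primer's reverse complement is CTGTTAGGTTG, which matches the template at positions 191–201.
The product is the template from position 156 through 201 (46 bp).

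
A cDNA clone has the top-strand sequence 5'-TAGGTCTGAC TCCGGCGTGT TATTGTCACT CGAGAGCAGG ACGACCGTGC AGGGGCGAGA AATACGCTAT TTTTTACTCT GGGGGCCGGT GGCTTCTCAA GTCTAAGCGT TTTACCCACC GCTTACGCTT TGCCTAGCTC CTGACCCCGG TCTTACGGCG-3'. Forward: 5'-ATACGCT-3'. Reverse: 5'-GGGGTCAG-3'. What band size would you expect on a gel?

Scanning the template, ATACGCT occurs at positions 62–68; this primer anneals to the bottom strand there with its 3' end pointing downstream.
Reverse complement of the reverse primer: CTGACCCC. This occurs on the top strand at positions 141–148.
Product length = (reverse-primer end) − (forward-primer start) + 1 = 148 − 62 + 1 = 87 bp.

87 bp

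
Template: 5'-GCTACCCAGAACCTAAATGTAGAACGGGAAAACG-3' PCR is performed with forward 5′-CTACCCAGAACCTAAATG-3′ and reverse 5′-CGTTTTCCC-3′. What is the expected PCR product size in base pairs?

33 bp

Scanning the template, CTACCCAGAACCTAAATG occurs at positions 2–19; this primer anneals to the bottom strand there with its 3' end pointing downstream.
The reverse primer's reverse complement is GGGAAAACG, which matches the template at positions 26–34.
Amplicon spans positions 2–34: 33 bp.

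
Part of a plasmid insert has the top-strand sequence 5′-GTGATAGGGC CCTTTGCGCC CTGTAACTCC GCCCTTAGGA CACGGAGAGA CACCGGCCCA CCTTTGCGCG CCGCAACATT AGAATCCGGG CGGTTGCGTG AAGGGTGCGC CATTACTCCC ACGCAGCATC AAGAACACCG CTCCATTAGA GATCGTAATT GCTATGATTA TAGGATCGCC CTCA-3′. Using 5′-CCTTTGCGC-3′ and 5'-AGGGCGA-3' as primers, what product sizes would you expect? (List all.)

172 bp, 122 bp

The forward primer CCTTTGCGC matches the top strand at positions 11–19, 61–69.
The reverse primer's reverse complement is TCGCCCT, matching at positions 176–182.
Each forward site pairs with the reverse site to give a product ending at position 182: sizes 172, 122 bp.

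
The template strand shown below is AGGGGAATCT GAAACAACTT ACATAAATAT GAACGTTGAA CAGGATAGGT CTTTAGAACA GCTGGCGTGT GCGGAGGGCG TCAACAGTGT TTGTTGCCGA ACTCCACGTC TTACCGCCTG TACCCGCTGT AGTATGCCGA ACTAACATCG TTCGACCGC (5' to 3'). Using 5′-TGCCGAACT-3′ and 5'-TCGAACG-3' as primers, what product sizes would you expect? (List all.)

The forward primer TGCCGAACT matches the top strand at positions 95–103, 135–143.
The reverse primer's reverse complement is CGTTCGA, matching at positions 149–155.
Each forward site pairs with the reverse site to give a product ending at position 155: sizes 61, 21 bp.

61 bp, 21 bp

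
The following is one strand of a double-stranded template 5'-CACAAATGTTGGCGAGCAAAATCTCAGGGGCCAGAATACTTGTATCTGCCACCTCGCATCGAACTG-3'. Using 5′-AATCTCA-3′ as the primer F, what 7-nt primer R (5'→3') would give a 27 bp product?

The forward primer binds at positions 20–26, so a 27 bp product ends at position 20 + 27 − 1 = 46.
The reverse primer anneals to the top strand over positions 40–46, i.e. to TTGTATC.
Its sequence written 5'→3' is the reverse complement: GATACAA.

5'-GATACAA-3'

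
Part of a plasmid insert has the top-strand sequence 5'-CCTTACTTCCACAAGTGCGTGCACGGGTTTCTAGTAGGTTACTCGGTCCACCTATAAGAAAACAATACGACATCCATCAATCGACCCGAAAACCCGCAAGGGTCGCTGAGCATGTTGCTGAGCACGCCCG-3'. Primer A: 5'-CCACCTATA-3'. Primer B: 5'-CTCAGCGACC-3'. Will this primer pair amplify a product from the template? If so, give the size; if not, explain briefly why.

Primer A (CCACCTATA) matches the top strand at positions 48–56; it acts as a forward primer.
Primer B's reverse complement is GGTCGCTGAG, matching the top strand at positions 101–110; it acts as a reverse primer.
The 3' ends face each other across positions 48–110, giving a 63 bp product.

Yes — a 63 bp product.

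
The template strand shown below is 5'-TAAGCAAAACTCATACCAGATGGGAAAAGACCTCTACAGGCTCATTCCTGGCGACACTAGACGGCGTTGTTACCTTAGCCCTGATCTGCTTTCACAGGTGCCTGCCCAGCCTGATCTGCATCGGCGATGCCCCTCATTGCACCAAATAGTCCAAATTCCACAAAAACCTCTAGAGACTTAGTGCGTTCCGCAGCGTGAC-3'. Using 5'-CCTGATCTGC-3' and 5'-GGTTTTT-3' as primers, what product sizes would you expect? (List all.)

The forward primer CCTGATCTGC matches the top strand at positions 80–89, 110–119.
The reverse primer's reverse complement is AAAAACC, matching at positions 162–168.
Each forward site pairs with the reverse site to give a product ending at position 168: sizes 89, 59 bp.

89 bp, 59 bp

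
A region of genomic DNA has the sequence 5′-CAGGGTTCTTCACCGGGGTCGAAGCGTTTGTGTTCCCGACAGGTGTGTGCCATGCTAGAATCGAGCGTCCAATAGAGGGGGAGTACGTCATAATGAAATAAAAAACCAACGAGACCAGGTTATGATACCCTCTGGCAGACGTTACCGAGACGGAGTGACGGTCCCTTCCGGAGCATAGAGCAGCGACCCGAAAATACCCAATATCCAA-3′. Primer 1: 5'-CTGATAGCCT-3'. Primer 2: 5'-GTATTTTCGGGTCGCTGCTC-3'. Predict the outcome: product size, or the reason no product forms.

No product — primer 1 has no binding site in the template.

Primer 1 (CTGATAGCCT) does not match the top strand, and its reverse complement AGGCTATCAG does not match either.
With no annealing site for primer 1, no amplification occurs.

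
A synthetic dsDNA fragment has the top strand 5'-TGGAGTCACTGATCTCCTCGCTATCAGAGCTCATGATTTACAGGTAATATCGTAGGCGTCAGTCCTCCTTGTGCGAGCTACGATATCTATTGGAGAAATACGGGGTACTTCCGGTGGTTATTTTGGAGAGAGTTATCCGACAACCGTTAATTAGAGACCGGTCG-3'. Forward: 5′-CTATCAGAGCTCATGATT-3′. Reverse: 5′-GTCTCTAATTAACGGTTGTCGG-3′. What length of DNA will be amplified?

Forward primer CTATCAGAGCTCATGATT is found on the top strand at positions 21–38.
Taking the reverse complement of GTCTCTAATTAACGGTTGTCGG gives CCGACAACCGTTAATTAGAGAC, found at positions 137–158 on the template; the primer anneals here to the top strand with its 3' end pointing upstream.
The product runs from position 21 to position 158, so its length is 158 − 21 + 1 = 138 bp.

138 bp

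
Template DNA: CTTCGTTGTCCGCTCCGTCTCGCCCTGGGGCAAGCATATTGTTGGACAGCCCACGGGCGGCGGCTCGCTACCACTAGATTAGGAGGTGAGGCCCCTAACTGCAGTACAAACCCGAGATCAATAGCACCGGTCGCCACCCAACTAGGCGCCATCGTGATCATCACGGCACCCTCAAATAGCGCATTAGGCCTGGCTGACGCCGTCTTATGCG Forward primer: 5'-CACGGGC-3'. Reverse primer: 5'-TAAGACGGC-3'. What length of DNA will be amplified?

The forward primer matches the template at positions 52–58.
Reverse complement of the reverse primer: GCCGTCTTA. This occurs on the top strand at positions 199–207.
Amplicon spans positions 52–207: 156 bp.

156 bp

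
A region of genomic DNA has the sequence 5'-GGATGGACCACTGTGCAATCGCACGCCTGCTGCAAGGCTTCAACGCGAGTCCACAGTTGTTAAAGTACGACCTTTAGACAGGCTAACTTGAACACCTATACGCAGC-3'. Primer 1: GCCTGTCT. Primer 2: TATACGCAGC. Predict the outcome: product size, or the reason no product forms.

No product — the primers' 3' ends point away from each other.

Primer 1 (GCCTGTCT) has reverse complement AGACAGGC, which matches the top strand at positions 76–83; primer 1 anneals to the top strand there with its 3' end pointing upstream toward position 76.
Primer 2 (TATACGCAGC) matches the top strand directly at positions 97–106; it anneals to the bottom strand with its 3' end pointing downstream toward position 106.
The 3' ends diverge (primer 1 extends toward position 1, primer 2 toward position 106), so the primers never converge on a shared product.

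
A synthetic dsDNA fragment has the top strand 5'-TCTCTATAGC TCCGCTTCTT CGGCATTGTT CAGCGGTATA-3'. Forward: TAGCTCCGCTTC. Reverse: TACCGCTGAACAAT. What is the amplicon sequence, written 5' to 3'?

Scanning the template, TAGCTCCGCTTC occurs at positions 7–18; this primer anneals to the bottom strand there with its 3' end pointing downstream.
The reverse primer's reverse complement is ATTGTTCAGCGGTA, which matches the template at positions 25–38.
The product is the template from position 7 through 38 (32 bp).

5'-TAGCTCCGCTTCTTCGGCATTGTTCAGCGGTA-3'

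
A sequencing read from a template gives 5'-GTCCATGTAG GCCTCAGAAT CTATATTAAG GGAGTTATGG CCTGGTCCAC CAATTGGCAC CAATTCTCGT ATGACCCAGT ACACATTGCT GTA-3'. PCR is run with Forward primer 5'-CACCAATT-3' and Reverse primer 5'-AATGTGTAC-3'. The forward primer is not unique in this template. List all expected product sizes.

The forward primer CACCAATT matches the top strand at positions 48–55, 58–65.
The reverse primer's reverse complement is GTACACATT, matching at positions 79–87.
Each forward site pairs with the reverse site to give a product ending at position 87: sizes 40, 30 bp.

40 bp, 30 bp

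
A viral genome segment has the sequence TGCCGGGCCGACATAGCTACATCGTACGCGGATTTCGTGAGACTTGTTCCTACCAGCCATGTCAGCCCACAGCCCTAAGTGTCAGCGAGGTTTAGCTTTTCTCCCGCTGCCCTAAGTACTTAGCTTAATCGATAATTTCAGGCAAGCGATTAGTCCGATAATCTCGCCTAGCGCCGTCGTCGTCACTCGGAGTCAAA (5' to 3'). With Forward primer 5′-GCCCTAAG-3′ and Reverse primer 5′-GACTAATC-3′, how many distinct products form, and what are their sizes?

Two products: 84 bp, 47 bp

The forward primer GCCCTAAG matches the top strand at positions 72–79, 109–116.
The reverse primer's reverse complement is GATTAGTC, matching at positions 148–155.
Each forward site pairs with the reverse site to give a product ending at position 155: sizes 84, 47 bp.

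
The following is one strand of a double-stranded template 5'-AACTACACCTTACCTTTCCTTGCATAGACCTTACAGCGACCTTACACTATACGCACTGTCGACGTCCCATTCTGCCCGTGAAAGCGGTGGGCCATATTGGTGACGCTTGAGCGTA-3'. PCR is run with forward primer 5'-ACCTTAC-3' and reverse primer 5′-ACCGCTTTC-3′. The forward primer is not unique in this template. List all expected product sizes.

The forward primer ACCTTAC matches the top strand at positions 7–13, 28–34, 39–45.
The reverse primer's reverse complement is GAAAGCGGT, matching at positions 80–88.
Each forward site pairs with the reverse site to give a product ending at position 88: sizes 82, 61, 50 bp.

82 bp, 61 bp, 50 bp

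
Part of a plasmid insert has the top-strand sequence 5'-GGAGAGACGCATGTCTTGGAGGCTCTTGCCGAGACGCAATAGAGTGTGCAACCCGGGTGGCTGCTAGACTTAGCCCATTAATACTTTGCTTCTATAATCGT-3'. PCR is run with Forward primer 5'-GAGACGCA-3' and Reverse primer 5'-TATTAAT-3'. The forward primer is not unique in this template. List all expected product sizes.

80 bp, 53 bp

The forward primer GAGACGCA matches the top strand at positions 4–11, 31–38.
The reverse primer's reverse complement is ATTAATA, matching at positions 77–83.
Each forward site pairs with the reverse site to give a product ending at position 83: sizes 80, 53 bp.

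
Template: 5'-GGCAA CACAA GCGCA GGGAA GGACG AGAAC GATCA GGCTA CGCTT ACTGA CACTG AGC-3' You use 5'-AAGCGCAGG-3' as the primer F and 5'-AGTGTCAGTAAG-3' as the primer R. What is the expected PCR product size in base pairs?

Forward primer AAGCGCAGG is found on the top strand at positions 9–17.
Reverse complement of the reverse primer: CTTACTGACACT. This occurs on the top strand at positions 43–54.
The product runs from position 9 to position 54, so its length is 54 − 9 + 1 = 46 bp.

46 bp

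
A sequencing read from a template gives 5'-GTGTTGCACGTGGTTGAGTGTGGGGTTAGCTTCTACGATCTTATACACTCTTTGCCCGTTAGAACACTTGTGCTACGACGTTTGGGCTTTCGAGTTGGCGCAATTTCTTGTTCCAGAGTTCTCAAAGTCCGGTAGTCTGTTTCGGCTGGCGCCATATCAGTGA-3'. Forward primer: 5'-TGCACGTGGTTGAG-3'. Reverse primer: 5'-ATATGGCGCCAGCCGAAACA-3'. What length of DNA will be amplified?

153 bp

Scanning the template, TGCACGTGGTTGAG occurs at positions 5–18; this primer anneals to the bottom strand there with its 3' end pointing downstream.
Taking the reverse complement of ATATGGCGCCAGCCGAAACA gives TGTTTCGGCTGGCGCCATAT, found at positions 138–157 on the template; the primer anneals here to the top strand with its 3' end pointing upstream.
Product length = (reverse-primer end) − (forward-primer start) + 1 = 157 − 5 + 1 = 153 bp.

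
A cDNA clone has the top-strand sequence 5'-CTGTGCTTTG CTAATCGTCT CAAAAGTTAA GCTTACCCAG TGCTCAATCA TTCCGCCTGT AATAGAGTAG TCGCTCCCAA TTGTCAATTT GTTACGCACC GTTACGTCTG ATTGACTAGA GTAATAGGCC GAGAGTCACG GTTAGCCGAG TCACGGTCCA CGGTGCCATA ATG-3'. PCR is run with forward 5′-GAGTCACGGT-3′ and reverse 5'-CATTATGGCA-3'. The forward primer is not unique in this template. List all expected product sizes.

41 bp, 26 bp

The forward primer GAGTCACGGT matches the top strand at positions 133–142, 148–157.
The reverse primer's reverse complement is TGCCATAATG, matching at positions 164–173.
Each forward site pairs with the reverse site to give a product ending at position 173: sizes 41, 26 bp.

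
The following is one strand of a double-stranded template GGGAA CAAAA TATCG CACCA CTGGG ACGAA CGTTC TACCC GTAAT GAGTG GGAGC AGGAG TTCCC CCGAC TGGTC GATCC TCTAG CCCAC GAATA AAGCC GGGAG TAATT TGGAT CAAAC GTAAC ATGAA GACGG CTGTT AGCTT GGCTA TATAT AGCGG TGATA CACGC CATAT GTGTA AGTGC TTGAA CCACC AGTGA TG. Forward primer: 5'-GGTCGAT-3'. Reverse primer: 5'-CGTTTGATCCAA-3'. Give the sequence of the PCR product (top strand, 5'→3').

The forward primer matches the template at positions 72–78.
Taking the reverse complement of CGTTTGATCCAA gives TTGGATCAAACG, found at positions 110–121 on the template; the primer anneals here to the top strand with its 3' end pointing upstream.
The product is the template from position 72 through 121 (50 bp).

5'-GGTCGATCCTCTAGCCCACGAATAAAGCCGGGAGTAATTTGGATCAAACG-3'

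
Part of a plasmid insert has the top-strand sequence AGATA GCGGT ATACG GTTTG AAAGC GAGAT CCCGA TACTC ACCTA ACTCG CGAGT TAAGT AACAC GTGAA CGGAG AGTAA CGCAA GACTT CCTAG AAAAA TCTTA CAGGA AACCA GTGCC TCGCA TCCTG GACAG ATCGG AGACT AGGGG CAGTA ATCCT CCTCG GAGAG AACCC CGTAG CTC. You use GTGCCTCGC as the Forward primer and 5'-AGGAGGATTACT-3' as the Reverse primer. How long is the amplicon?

The forward primer matches the template at positions 116–124.
The reverse primer's reverse complement is AGTAATCCTCCT, which matches the template at positions 152–163.
Amplicon spans positions 116–163: 48 bp.

48 bp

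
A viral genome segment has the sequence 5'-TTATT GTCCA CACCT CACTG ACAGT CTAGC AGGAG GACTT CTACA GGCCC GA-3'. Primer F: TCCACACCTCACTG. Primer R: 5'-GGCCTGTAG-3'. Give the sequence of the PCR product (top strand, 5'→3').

5'-TCCACACCTCACTGACAGTCTAGCAGGAGGACTTCTACAGGCC-3'

Forward primer TCCACACCTCACTG is found on the top strand at positions 7–20.
Reverse complement of the reverse primer: CTACAGGCC. This occurs on the top strand at positions 41–49.
The product is the template from position 7 through 49 (43 bp).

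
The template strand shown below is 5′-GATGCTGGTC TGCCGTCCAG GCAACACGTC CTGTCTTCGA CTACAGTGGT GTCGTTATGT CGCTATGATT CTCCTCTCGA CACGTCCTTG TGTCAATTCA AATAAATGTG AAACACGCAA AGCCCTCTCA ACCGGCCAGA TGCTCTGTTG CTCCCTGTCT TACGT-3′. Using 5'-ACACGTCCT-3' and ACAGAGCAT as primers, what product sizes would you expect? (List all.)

The forward primer ACACGTCCT matches the top strand at positions 24–32, 80–88.
The reverse primer's reverse complement is ATGCTCTGT, matching at positions 140–148.
Each forward site pairs with the reverse site to give a product ending at position 148: sizes 125, 69 bp.

125 bp, 69 bp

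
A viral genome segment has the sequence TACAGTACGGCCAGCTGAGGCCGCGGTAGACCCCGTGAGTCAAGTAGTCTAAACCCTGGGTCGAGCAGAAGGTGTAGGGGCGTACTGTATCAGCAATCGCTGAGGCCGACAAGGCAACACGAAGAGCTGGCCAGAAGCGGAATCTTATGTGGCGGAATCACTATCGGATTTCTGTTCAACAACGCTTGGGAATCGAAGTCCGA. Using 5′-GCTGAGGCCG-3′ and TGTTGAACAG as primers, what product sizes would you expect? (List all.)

The forward primer GCTGAGGCCG matches the top strand at positions 14–23, 99–108.
The reverse primer's reverse complement is CTGTTCAACA, matching at positions 172–181.
Each forward site pairs with the reverse site to give a product ending at position 181: sizes 168, 83 bp.

168 bp, 83 bp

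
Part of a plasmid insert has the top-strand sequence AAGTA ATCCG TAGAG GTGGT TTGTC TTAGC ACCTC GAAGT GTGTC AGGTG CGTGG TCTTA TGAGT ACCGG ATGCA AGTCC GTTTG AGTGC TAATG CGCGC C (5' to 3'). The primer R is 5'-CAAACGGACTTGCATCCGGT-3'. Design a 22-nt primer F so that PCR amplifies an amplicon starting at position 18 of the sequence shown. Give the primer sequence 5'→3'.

5'-GGTTTGTCTTAGCACCTCGAAG-3'

The reverse primer's reverse complement ACCGGATGCAAGTCCGTTTG matches the template at positions 66–85; the product starts at position 18.
The forward primer is identical to the top strand over positions 18–39: GGTTTGTCTTAGCACCTCGAAG.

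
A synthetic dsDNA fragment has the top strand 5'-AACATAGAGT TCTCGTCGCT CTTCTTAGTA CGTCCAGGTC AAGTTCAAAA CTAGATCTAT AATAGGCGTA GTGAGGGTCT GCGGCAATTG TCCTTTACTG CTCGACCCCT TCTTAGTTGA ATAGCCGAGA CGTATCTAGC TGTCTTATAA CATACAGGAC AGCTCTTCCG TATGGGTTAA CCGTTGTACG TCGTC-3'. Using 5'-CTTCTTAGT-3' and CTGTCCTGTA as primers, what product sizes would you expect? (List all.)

142 bp, 54 bp

The forward primer CTTCTTAGT matches the top strand at positions 21–29, 109–117.
The reverse primer's reverse complement is TACAGGACAG, matching at positions 153–162.
Each forward site pairs with the reverse site to give a product ending at position 162: sizes 142, 54 bp.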